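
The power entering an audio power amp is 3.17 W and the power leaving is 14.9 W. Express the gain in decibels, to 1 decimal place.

Power ratio → dB uses the 10·log₁₀ form:
10·log₁₀(14.9/3.17) = 10·log₁₀(4.700) = 6.7 dB.

6.7 dB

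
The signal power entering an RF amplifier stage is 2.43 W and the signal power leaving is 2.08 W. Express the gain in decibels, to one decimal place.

-0.7 dB

Power is a power quantity, so gain = 10·log₁₀(P_out/P_in).
10·log₁₀(2.08/2.43) = 10·log₁₀(0.8560) = -0.7 dB.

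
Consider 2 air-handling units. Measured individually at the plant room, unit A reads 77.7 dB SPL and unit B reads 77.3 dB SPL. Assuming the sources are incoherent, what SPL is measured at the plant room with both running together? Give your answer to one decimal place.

Uncorrelated sources add in intensity (power), not in dB.
L_total = 10·log₁₀(10^(77.7/10) + 10^(77.3/10)) = 10·log₁₀(112600000) = 80.5 dB SPL.

80.5 dB SPL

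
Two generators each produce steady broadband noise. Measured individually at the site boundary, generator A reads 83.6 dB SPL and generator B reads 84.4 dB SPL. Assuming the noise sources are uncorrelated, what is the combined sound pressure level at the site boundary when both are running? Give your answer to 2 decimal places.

Add the sources as powers (linear), then convert back to dB:
L_total = 10·log₁₀(10^(83.6/10) + 10^(84.4/10)) = 10·log₁₀(504500000) = 87.03 dB SPL.

87.03 dB SPL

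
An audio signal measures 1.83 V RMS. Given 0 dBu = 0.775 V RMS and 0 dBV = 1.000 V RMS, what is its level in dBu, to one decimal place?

dBu = 20·log₁₀(V / 0.775 V).
20·log₁₀(1.83/0.775) = +7.5 dBu.

+7.5 dBu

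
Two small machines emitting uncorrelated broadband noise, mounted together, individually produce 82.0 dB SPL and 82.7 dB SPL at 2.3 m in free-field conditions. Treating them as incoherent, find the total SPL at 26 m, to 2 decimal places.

Combined at 2.3 m: 10·log₁₀(10^(82.0/10)+10^(82.7/10)) = 85.374 dB SPL.
Then apply −20·log₁₀(26/2.3) = -21.065 dB → 64.31 dB SPL.

64.31 dB SPL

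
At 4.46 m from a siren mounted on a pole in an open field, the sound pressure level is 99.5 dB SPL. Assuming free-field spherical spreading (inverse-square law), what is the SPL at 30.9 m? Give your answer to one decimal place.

82.7 dB SPL

Free-field point source: level drops by 20·log₁₀ of the distance ratio.
ΔL = −20·log₁₀(30.9/4.46) = -16.81 dB, so L₂ = 99.5 + (-16.81) = 82.7 dB SPL.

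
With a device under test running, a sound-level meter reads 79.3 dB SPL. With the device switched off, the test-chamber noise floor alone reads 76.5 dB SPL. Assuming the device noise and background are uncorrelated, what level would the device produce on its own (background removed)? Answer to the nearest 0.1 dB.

76.1 dB SPL

Subtract intensities: L_src = 10·log₁₀(10^(L_total/10) − 10^(L_bg/10)).
L_src = 10·log₁₀(10^(79.3/10) − 10^(76.5/10)) = 10·log₁₀(40450000) = 76.1 dB SPL.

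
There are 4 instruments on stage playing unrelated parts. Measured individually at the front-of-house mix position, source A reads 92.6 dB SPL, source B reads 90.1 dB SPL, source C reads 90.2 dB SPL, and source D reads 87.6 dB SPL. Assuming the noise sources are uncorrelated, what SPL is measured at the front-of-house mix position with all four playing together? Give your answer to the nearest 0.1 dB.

96.5 dB SPL

Uncorrelated sources add in intensity (power), not in dB.
L_total = 10·log₁₀(10^(92.6/10) + 10^(90.1/10) + 10^(90.2/10) + 10^(87.6/10)) = 10·log₁₀(4466000000) = 96.5 dB SPL.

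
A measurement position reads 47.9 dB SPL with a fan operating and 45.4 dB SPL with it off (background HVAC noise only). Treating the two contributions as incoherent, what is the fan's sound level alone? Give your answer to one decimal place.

Remove the background by subtracting linear intensities:
L_src = 10·log₁₀(10^(47.9/10) − 10^(45.4/10)) = 10·log₁₀(26990) = 44.3 dB SPL.

44.3 dB SPL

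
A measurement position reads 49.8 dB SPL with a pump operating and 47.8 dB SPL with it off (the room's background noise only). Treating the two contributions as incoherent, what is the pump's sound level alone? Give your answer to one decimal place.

Subtract intensities: L_src = 10·log₁₀(10^(L_total/10) − 10^(L_bg/10)).
L_src = 10·log₁₀(10^(49.8/10) − 10^(47.8/10)) = 10·log₁₀(35240) = 45.5 dB SPL.

45.5 dB SPL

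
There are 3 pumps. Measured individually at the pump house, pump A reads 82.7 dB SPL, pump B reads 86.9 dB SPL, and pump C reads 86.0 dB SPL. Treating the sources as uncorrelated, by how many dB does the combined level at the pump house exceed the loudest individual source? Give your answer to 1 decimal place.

Add the sources as powers (linear), then convert back to dB:
L_total = 10·log₁₀(10^(82.7/10) + 10^(86.9/10) + 10^(86.0/10)) = 90.31 dB SPL.
Excess over the loudest (86.9 dB): 90.31 − 86.9 = 3.4 dB.

3.4 dB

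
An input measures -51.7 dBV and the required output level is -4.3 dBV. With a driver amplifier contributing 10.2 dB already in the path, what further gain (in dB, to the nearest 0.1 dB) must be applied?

37.2 dB

The required make-up gain is the shortfall in the dB sum.
G = -4.3 − (-51.7) − 10.2 = 37.2 dB.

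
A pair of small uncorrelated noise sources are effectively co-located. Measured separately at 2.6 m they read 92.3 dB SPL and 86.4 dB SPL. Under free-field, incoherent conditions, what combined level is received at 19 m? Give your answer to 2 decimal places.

76.02 dB SPL

Combined at 2.6 m: 10·log₁₀(10^(92.3/10)+10^(86.4/10)) = 93.293 dB SPL.
Then apply −20·log₁₀(19/2.6) = -17.276 dB → 76.02 dB SPL.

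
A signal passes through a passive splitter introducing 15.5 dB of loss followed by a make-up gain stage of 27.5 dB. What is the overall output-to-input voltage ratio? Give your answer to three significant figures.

Net gain = (−15.5) + 27.5 = 12.0 dB.
Voltage ratio = 10^(12.0/20) = 3.98.

3.98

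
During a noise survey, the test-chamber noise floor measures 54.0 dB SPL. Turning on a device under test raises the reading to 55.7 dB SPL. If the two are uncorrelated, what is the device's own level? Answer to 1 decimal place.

50.8 dB SPL

Background correction is a power subtraction:
L_src = 10·log₁₀(10^(55.7/10) − 10^(54.0/10)) = 10·log₁₀(120300) = 50.8 dB SPL.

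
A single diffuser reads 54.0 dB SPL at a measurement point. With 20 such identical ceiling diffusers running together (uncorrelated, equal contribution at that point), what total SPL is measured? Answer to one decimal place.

20 equal incoherent sources raise the level by 10·log₁₀(20) = 13.01 dB.
L_total = 54.0 + 13.01 = 67.0 dB SPL.

67.0 dB SPL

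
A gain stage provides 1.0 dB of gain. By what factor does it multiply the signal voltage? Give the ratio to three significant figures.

1.12

Voltage ratio = 10^(dB/20).
10^(1.0/20) = 10^(0.05000) = 1.12.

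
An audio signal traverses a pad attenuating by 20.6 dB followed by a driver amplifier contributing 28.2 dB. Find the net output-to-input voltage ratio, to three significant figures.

Net gain = (−20.6) + 28.2 = 7.6 dB.
Voltage ratio = 10^(7.6/20) = 2.40.

2.40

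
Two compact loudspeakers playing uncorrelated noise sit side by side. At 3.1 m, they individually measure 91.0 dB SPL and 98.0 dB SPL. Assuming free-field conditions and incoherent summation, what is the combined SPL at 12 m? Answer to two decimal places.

Combined at 3.1 m: 10·log₁₀(10^(91.0/10)+10^(98.0/10)) = 98.790 dB SPL.
Then apply −20·log₁₀(12/3.1) = -11.756 dB → 87.03 dB SPL.

87.03 dB SPL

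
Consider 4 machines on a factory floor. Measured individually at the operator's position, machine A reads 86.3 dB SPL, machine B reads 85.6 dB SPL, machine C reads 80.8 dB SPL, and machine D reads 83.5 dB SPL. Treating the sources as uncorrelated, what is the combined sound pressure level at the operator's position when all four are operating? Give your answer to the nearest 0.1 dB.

Add the sources as powers (linear), then convert back to dB:
L_total = 10·log₁₀(10^(86.3/10) + 10^(85.6/10) + 10^(80.8/10) + 10^(83.5/10)) = 10·log₁₀(1134000000) = 90.5 dB SPL.

90.5 dB SPL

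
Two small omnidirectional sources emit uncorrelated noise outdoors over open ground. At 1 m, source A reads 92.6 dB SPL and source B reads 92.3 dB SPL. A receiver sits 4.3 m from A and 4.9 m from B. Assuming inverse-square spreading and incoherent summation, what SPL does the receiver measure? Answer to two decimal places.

82.28 dB SPL

At the listener: L_A = 92.6 − 20·log₁₀(4.3) = 79.931 dB; L_B = 92.3 − 20·log₁₀(4.9) = 78.496 dB.
Combined: 10·log₁₀(10^(79.931/10)+10^(78.496/10)) = 82.28 dB SPL.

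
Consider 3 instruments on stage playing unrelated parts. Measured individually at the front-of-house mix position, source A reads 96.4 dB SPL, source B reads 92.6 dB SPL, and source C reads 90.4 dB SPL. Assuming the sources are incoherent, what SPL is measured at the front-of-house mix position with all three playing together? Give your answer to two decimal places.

98.62 dB SPL

Add the sources as powers (linear), then convert back to dB:
L_total = 10·log₁₀(10^(96.4/10) + 10^(92.6/10) + 10^(90.4/10)) = 10·log₁₀(7281000000) = 98.62 dB SPL.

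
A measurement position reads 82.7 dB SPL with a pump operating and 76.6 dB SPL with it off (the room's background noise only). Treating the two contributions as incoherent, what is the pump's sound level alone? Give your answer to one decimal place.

81.5 dB SPL

Subtract intensities: L_src = 10·log₁₀(10^(L_total/10) − 10^(L_bg/10)).
L_src = 10·log₁₀(10^(82.7/10) − 10^(76.6/10)) = 10·log₁₀(140500000) = 81.5 dB SPL.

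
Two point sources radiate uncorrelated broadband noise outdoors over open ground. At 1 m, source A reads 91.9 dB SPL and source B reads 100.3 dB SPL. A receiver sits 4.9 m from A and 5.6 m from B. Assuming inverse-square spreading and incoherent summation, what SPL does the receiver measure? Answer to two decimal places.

At the listener: L_A = 91.9 − 20·log₁₀(4.9) = 78.096 dB; L_B = 100.3 − 20·log₁₀(5.6) = 85.336 dB.
Combined: 10·log₁₀(10^(78.096/10)+10^(85.336/10)) = 86.09 dB SPL.

86.09 dB SPL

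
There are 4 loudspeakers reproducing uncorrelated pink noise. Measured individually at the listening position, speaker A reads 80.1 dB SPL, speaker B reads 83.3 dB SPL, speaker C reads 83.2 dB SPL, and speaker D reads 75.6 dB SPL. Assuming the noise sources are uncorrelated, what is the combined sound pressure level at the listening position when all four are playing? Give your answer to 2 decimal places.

Add the sources as powers (linear), then convert back to dB:
L_total = 10·log₁₀(10^(80.1/10) + 10^(83.3/10) + 10^(83.2/10) + 10^(75.6/10)) = 10·log₁₀(561400000) = 87.49 dB SPL.

87.49 dB SPL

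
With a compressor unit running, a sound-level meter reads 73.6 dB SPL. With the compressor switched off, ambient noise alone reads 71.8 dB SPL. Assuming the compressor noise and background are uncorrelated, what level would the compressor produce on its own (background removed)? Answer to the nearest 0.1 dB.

68.9 dB SPL

Remove the background by subtracting linear intensities:
L_src = 10·log₁₀(10^(73.6/10) − 10^(71.8/10)) = 10·log₁₀(7773000) = 68.9 dB SPL.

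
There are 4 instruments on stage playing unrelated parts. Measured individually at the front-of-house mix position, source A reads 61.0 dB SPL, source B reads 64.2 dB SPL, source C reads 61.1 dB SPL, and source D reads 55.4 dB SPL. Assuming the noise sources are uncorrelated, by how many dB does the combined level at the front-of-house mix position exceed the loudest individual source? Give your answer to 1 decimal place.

3.2 dB

Add the sources as powers (linear), then convert back to dB:
L_total = 10·log₁₀(10^(61.0/10) + 10^(64.2/10) + 10^(61.1/10) + 10^(55.4/10)) = 67.42 dB SPL.
Excess over the loudest (64.2 dB): 67.42 − 64.2 = 3.2 dB.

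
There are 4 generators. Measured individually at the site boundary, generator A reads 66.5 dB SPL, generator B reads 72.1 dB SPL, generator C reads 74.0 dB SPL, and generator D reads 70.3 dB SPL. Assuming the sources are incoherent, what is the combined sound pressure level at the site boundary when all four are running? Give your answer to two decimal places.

77.52 dB SPL

Add the sources as powers (linear), then convert back to dB:
L_total = 10·log₁₀(10^(66.5/10) + 10^(72.1/10) + 10^(74.0/10) + 10^(70.3/10)) = 10·log₁₀(56520000) = 77.52 dB SPL.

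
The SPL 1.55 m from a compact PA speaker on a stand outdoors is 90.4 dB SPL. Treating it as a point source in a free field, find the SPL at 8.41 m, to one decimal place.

75.7 dB SPL

Free-field point source: level drops by 20·log₁₀ of the distance ratio.
ΔL = −20·log₁₀(8.41/1.55) = -14.69 dB, so L₂ = 90.4 + (-14.69) = 75.7 dB SPL.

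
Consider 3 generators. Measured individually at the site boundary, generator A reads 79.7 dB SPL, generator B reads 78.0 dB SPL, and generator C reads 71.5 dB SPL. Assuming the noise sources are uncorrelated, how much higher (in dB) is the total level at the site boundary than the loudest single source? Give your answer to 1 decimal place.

Incoherent sources sum as intensities:
L_total = 10·log₁₀(10^(79.7/10) + 10^(78.0/10) + 10^(71.5/10)) = 82.32 dB SPL.
Excess over the loudest (79.7 dB): 82.32 − 79.7 = 2.6 dB.

2.6 dB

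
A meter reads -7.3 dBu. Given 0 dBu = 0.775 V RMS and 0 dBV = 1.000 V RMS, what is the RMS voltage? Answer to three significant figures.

V = 0.775 V × 10^(-7.3/20).
= 0.775 × 0.4315 = 0.334 V.

0.334 V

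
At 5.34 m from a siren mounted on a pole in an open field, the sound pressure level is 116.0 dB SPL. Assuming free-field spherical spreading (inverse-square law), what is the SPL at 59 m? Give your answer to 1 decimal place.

Free-field point source: level drops by 20·log₁₀ of the distance ratio.
ΔL = −20·log₁₀(59/5.34) = -20.87 dB, so L₂ = 116.0 + (-20.87) = 95.1 dB SPL.

95.1 dB SPL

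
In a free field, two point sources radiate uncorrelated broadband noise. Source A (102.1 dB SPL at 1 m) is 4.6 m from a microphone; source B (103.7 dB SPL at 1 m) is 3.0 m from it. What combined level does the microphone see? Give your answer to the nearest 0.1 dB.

At the listener: L_A = 102.1 − 20·log₁₀(4.6) = 88.84 dB; L_B = 103.7 − 20·log₁₀(3.0) = 94.16 dB.
Combined: 10·log₁₀(10^(88.84/10)+10^(94.16/10)) = 95.3 dB SPL.

95.3 dB SPL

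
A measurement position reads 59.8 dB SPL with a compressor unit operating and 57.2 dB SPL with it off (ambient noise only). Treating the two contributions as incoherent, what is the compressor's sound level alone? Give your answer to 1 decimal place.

56.3 dB SPL

Background correction is a power subtraction:
L_src = 10·log₁₀(10^(59.8/10) − 10^(57.2/10)) = 10·log₁₀(430200) = 56.3 dB SPL.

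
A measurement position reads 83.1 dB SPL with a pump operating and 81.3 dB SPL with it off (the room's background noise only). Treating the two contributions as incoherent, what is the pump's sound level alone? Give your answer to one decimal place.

78.4 dB SPL

Background correction is a power subtraction:
L_src = 10·log₁₀(10^(83.1/10) − 10^(81.3/10)) = 10·log₁₀(69280000) = 78.4 dB SPL.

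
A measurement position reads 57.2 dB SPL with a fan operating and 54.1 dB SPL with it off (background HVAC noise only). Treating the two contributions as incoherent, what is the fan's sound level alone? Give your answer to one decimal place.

54.3 dB SPL

Background correction is a power subtraction:
L_src = 10·log₁₀(10^(57.2/10) − 10^(54.1/10)) = 10·log₁₀(267800) = 54.3 dB SPL.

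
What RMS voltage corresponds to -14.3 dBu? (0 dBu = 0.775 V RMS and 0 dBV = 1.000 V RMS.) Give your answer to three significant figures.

0.149 V

V = 0.775 V × 10^(-14.3/20).
= 0.775 × 0.1928 = 0.149 V.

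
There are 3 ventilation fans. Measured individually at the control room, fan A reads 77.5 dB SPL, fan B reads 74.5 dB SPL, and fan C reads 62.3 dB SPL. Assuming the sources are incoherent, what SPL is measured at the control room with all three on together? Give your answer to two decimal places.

Add the sources as powers (linear), then convert back to dB:
L_total = 10·log₁₀(10^(77.5/10) + 10^(74.5/10) + 10^(62.3/10)) = 10·log₁₀(86120000) = 79.35 dB SPL.

79.35 dB SPL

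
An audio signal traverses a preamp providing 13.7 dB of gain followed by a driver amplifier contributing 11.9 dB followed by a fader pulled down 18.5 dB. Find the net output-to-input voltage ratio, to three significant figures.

2.26

Net gain = 13.7 + 11.9 + (−18.5) = 7.1 dB.
Voltage ratio = 10^(7.1/20) = 2.26.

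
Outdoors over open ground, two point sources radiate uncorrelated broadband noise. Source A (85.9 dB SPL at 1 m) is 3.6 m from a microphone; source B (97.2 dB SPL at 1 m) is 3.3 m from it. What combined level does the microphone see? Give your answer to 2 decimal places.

At the listener: L_A = 85.9 − 20·log₁₀(3.6) = 74.774 dB; L_B = 97.2 − 20·log₁₀(3.3) = 86.830 dB.
Combined: 10·log₁₀(10^(74.774/10)+10^(86.830/10)) = 87.09 dB SPL.

87.09 dB SPL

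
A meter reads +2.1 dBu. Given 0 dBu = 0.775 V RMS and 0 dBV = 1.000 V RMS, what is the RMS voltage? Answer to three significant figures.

V = 0.775 V × 10^(+2.1/20).
= 0.775 × 1.274 = 0.987 V.

0.987 V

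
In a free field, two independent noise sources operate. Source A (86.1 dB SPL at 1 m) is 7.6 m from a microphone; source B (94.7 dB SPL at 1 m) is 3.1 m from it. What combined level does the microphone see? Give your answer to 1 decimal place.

85.0 dB SPL

At the listener: L_A = 86.1 − 20·log₁₀(7.6) = 68.48 dB; L_B = 94.7 − 20·log₁₀(3.1) = 84.87 dB.
Combined: 10·log₁₀(10^(68.48/10)+10^(84.87/10)) = 85.0 dB SPL.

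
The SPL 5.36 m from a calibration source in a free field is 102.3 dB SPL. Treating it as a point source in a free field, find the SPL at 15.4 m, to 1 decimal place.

For a point source in a free field, ΔL = −20·log₁₀(d₂/d₁).
ΔL = −20·log₁₀(15.4/5.36) = -9.17 dB, so L₂ = 102.3 + (-9.17) = 93.1 dB SPL.

93.1 dB SPL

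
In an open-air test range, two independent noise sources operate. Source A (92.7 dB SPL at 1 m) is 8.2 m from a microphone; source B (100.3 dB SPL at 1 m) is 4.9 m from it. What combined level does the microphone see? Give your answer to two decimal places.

86.76 dB SPL

At the listener: L_A = 92.7 − 20·log₁₀(8.2) = 74.424 dB; L_B = 100.3 − 20·log₁₀(4.9) = 86.496 dB.
Combined: 10·log₁₀(10^(74.424/10)+10^(86.496/10)) = 86.76 dB SPL.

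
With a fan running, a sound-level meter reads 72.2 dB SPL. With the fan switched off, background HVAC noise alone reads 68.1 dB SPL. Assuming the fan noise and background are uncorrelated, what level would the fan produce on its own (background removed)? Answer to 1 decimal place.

Background correction is a power subtraction:
L_src = 10·log₁₀(10^(72.2/10) − 10^(68.1/10)) = 10·log₁₀(10140000) = 70.1 dB SPL.

70.1 dB SPL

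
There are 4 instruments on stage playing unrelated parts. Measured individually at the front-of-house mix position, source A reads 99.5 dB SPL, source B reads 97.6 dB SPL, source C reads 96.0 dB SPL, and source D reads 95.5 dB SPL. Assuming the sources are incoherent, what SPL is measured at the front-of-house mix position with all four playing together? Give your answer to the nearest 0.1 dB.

103.5 dB SPL

Uncorrelated sources add in intensity (power), not in dB.
L_total = 10·log₁₀(10^(99.5/10) + 10^(97.6/10) + 10^(96.0/10) + 10^(95.5/10)) = 10·log₁₀(22196000000) = 103.5 dB SPL.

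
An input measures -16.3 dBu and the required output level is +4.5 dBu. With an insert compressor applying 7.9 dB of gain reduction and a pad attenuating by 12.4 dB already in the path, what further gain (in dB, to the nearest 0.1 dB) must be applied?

41.1 dB

The required make-up gain is the shortfall in the dB sum.
G = +4.5 − (-16.3) + 7.9 + 12.4 = 41.1 dB.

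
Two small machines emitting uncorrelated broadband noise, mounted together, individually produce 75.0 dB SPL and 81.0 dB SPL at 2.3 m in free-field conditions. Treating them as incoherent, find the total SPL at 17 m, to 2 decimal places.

Combined at 2.3 m: 10·log₁₀(10^(75.0/10)+10^(81.0/10)) = 81.973 dB SPL.
Then apply −20·log₁₀(17/2.3) = -17.374 dB → 64.60 dB SPL.

64.60 dB SPL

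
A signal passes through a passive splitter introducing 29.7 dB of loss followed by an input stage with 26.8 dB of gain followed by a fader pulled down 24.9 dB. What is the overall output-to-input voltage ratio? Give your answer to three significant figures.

0.0407

Net gain = (−29.7) + 26.8 + (−24.9) = -27.8 dB.
Voltage ratio = 10^(-27.8/20) = 0.0407.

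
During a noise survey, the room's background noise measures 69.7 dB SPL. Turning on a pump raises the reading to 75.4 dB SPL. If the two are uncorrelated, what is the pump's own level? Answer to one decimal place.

Background correction is a power subtraction:
L_src = 10·log₁₀(10^(75.4/10) − 10^(69.7/10)) = 10·log₁₀(25340000) = 74.0 dB SPL.

74.0 dB SPL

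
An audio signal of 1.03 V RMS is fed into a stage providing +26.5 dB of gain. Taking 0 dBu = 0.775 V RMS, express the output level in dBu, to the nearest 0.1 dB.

+29.0 dBu

Input level: 20·log₁₀(1.03/0.775) = 2.47 dBu.
Output: 2.47 + 26.5 = +29.0 dBu.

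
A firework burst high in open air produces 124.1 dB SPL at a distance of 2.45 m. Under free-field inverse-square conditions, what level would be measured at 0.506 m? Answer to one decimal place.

For a point source in a free field, ΔL = −20·log₁₀(d₂/d₁).
ΔL = −20·log₁₀(0.506/2.45) = 13.70 dB, so L₂ = 124.1 + (13.70) = 137.8 dB SPL.

137.8 dB SPL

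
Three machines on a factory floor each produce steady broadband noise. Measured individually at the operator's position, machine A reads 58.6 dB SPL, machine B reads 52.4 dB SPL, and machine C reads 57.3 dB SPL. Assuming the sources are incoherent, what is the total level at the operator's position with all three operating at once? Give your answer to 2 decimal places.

61.57 dB SPL

Incoherent sources sum as intensities:
L_total = 10·log₁₀(10^(58.6/10) + 10^(52.4/10) + 10^(57.3/10)) = 10·log₁₀(1435000) = 61.57 dB SPL.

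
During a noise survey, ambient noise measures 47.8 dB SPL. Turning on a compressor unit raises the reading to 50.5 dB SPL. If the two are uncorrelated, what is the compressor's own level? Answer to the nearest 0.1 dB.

Background correction is a power subtraction:
L_src = 10·log₁₀(10^(50.5/10) − 10^(47.8/10)) = 10·log₁₀(51950) = 47.2 dB SPL.

47.2 dB SPL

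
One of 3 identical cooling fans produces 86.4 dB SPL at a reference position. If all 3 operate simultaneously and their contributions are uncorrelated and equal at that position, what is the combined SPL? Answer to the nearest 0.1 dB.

91.2 dB SPL

3 equal incoherent sources raise the level by 10·log₁₀(3) = 4.77 dB.
L_total = 86.4 + 4.77 = 91.2 dB SPL.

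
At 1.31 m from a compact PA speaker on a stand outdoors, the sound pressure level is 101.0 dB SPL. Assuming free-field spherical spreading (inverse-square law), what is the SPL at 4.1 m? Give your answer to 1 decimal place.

91.1 dB SPL

For a point source in a free field, ΔL = −20·log₁₀(d₂/d₁).
ΔL = −20·log₁₀(4.1/1.31) = -9.91 dB, so L₂ = 101.0 + (-9.91) = 91.1 dB SPL.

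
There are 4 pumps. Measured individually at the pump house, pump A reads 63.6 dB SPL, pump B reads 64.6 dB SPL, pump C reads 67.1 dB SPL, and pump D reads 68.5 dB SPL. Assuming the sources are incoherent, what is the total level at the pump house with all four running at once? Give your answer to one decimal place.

72.4 dB SPL

Uncorrelated sources add in intensity (power), not in dB.
L_total = 10·log₁₀(10^(63.6/10) + 10^(64.6/10) + 10^(67.1/10) + 10^(68.5/10)) = 10·log₁₀(17380000) = 72.4 dB SPL.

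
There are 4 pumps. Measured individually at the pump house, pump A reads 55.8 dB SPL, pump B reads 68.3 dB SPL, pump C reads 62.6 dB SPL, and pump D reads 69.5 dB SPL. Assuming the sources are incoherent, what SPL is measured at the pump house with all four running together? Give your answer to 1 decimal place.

Uncorrelated sources add in intensity (power), not in dB.
L_total = 10·log₁₀(10^(55.8/10) + 10^(68.3/10) + 10^(62.6/10) + 10^(69.5/10)) = 10·log₁₀(17870000) = 72.5 dB SPL.

72.5 dB SPL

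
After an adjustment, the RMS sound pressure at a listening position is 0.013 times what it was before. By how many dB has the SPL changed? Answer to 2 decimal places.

Sound pressure is an amplitude quantity: ΔL = 20·log₁₀(p₂/p₁).
20·log₁₀(0.013) = -37.72 dB.

-37.72 dB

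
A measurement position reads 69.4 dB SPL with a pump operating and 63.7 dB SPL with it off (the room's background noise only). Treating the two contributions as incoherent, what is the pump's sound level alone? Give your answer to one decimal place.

Subtract intensities: L_src = 10·log₁₀(10^(L_total/10) − 10^(L_bg/10)).
L_src = 10·log₁₀(10^(69.4/10) − 10^(63.7/10)) = 10·log₁₀(6365000) = 68.0 dB SPL.

68.0 dB SPL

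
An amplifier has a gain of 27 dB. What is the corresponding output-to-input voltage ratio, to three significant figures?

22.4

Voltage ratio = 10^(dB/20).
10^(27/20) = 10^(1.350) = 22.4.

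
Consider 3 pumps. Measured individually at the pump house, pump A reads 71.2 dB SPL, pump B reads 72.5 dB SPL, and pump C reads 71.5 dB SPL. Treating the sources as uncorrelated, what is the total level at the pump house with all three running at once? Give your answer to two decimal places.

76.54 dB SPL

Incoherent sources sum as intensities:
L_total = 10·log₁₀(10^(71.2/10) + 10^(72.5/10) + 10^(71.5/10)) = 10·log₁₀(45090000) = 76.54 dB SPL.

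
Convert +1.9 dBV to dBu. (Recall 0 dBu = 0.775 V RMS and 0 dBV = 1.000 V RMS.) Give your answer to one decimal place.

The offset between the scales is 20·log₁₀(0.775/1.000) = −2.214 dB.
So dBu = +1.9 + 2.214 = +4.1 dBu.

+4.1 dBu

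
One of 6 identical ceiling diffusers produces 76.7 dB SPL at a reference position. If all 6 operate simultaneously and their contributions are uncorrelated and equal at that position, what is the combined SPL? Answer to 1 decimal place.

84.5 dB SPL

6 equal incoherent sources raise the level by 10·log₁₀(6) = 7.78 dB.
L_total = 76.7 + 7.78 = 84.5 dB SPL.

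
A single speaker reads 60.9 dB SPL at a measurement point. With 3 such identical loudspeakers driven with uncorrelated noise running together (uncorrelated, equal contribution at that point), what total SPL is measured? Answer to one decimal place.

65.7 dB SPL

3 equal incoherent sources raise the level by 10·log₁₀(3) = 4.77 dB.
L_total = 60.9 + 4.77 = 65.7 dB SPL.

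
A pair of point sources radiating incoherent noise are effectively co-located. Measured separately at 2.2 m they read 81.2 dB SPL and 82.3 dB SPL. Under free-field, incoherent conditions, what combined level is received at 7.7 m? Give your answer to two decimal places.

Combined at 2.2 m: 10·log₁₀(10^(81.2/10)+10^(82.3/10)) = 84.795 dB SPL.
Then apply −20·log₁₀(7.7/2.2) = -10.881 dB → 73.91 dB SPL.

73.91 dB SPL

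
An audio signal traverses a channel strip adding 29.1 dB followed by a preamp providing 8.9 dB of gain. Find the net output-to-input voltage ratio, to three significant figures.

79.4

Net gain = 29.1 + 8.9 = 38.0 dB.
Voltage ratio = 10^(38.0/20) = 79.4.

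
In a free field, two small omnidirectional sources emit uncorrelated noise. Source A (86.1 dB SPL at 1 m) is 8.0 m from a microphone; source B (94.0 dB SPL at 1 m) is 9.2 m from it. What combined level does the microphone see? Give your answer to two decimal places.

75.57 dB SPL

At the listener: L_A = 86.1 − 20·log₁₀(8.0) = 68.038 dB; L_B = 94.0 − 20·log₁₀(9.2) = 74.724 dB.
Combined: 10·log₁₀(10^(68.038/10)+10^(74.724/10)) = 75.57 dB SPL.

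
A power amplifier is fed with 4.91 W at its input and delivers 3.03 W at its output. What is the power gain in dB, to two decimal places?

-2.10 dB

Power ratio → dB uses the 10·log₁₀ form:
10·log₁₀(3.03/4.91) = 10·log₁₀(0.6171) = -2.10 dB.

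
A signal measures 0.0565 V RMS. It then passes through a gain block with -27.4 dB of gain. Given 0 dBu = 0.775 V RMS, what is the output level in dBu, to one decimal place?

Input level: 20·log₁₀(0.0565/0.775) = -22.75 dBu.
Output: -22.75 − 27.4 = -50.1 dBu.

-50.1 dBu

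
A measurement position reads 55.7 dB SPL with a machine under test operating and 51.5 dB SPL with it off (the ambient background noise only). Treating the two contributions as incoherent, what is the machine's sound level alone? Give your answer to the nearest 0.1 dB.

53.6 dB SPL

Remove the background by subtracting linear intensities:
L_src = 10·log₁₀(10^(55.7/10) − 10^(51.5/10)) = 10·log₁₀(230300) = 53.6 dB SPL.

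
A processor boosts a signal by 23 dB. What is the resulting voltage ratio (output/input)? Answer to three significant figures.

14.1

Voltage ratio = 10^(dB/20).
10^(23/20) = 10^(1.150) = 14.1.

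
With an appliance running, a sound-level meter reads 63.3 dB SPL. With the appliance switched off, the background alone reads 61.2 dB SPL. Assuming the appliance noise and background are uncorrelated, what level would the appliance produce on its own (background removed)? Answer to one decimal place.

59.1 dB SPL

Remove the background by subtracting linear intensities:
L_src = 10·log₁₀(10^(63.3/10) − 10^(61.2/10)) = 10·log₁₀(819700) = 59.1 dB SPL.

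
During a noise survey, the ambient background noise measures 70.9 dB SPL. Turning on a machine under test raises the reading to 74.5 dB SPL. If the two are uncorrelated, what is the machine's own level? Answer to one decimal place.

72.0 dB SPL

Remove the background by subtracting linear intensities:
L_src = 10·log₁₀(10^(74.5/10) − 10^(70.9/10)) = 10·log₁₀(15880000) = 72.0 dB SPL.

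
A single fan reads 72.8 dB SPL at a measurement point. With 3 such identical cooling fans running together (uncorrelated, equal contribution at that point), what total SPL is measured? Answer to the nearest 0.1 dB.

77.6 dB SPL

3 equal incoherent sources raise the level by 10·log₁₀(3) = 4.77 dB.
L_total = 72.8 + 4.77 = 77.6 dB SPL.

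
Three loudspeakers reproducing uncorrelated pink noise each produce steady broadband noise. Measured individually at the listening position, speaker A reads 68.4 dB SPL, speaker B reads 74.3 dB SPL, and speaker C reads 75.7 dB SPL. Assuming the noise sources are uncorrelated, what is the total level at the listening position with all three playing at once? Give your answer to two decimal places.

78.51 dB SPL

Incoherent sources sum as intensities:
L_total = 10·log₁₀(10^(68.4/10) + 10^(74.3/10) + 10^(75.7/10)) = 10·log₁₀(70990000) = 78.51 dB SPL.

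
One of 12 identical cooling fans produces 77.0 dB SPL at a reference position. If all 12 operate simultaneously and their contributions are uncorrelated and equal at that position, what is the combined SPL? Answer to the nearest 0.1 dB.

12 equal incoherent sources raise the level by 10·log₁₀(12) = 10.79 dB.
L_total = 77.0 + 10.79 = 87.8 dB SPL.

87.8 dB SPL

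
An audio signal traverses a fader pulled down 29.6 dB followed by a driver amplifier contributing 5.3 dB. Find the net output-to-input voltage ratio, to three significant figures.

0.0610

Net gain = (−29.6) + 5.3 = -24.3 dB.
Voltage ratio = 10^(-24.3/20) = 0.0610.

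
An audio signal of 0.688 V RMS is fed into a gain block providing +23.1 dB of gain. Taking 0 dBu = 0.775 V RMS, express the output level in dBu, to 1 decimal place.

+22.1 dBu

Input level: 20·log₁₀(0.688/0.775) = -1.03 dBu.
Output: -1.03 + 23.1 = +22.1 dBu.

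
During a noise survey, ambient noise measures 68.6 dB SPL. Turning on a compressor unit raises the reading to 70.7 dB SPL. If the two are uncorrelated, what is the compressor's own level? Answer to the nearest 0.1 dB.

66.5 dB SPL

Remove the background by subtracting linear intensities:
L_src = 10·log₁₀(10^(70.7/10) − 10^(68.6/10)) = 10·log₁₀(4505000) = 66.5 dB SPL.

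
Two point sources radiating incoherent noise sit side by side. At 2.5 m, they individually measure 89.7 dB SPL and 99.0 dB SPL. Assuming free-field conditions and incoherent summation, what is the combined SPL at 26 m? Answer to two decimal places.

79.14 dB SPL

Combined at 2.5 m: 10·log₁₀(10^(89.7/10)+10^(99.0/10)) = 99.482 dB SPL.
Then apply −20·log₁₀(26/2.5) = -20.341 dB → 79.14 dB SPL.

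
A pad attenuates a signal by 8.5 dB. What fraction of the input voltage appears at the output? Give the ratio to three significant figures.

Voltage ratio = 10^(dB/20).
10^(-8.5/20) = 10^(-0.4250) = 0.376.

0.376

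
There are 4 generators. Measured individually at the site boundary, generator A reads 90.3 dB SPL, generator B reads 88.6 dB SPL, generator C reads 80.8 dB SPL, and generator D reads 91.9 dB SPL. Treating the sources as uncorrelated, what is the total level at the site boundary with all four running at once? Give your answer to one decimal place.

95.4 dB SPL

Uncorrelated sources add in intensity (power), not in dB.
L_total = 10·log₁₀(10^(90.3/10) + 10^(88.6/10) + 10^(80.8/10) + 10^(91.9/10)) = 10·log₁₀(3465000000) = 95.4 dB SPL.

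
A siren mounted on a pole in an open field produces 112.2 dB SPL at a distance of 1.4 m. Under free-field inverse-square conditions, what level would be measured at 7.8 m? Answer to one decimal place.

97.3 dB SPL

Free-field point source: level drops by 20·log₁₀ of the distance ratio.
ΔL = −20·log₁₀(7.8/1.4) = -14.92 dB, so L₂ = 112.2 + (-14.92) = 97.3 dB SPL.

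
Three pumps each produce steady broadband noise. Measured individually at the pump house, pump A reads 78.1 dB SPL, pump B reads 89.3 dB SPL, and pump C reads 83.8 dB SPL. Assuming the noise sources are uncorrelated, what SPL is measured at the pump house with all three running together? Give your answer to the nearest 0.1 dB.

Incoherent sources sum as intensities:
L_total = 10·log₁₀(10^(78.1/10) + 10^(89.3/10) + 10^(83.8/10)) = 10·log₁₀(1156000000) = 90.6 dB SPL.

90.6 dB SPL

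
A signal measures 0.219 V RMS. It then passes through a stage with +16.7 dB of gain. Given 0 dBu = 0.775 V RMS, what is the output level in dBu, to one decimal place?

+5.7 dBu

Input level: 20·log₁₀(0.219/0.775) = -10.98 dBu.
Output: -10.98 + 16.7 = +5.7 dBu.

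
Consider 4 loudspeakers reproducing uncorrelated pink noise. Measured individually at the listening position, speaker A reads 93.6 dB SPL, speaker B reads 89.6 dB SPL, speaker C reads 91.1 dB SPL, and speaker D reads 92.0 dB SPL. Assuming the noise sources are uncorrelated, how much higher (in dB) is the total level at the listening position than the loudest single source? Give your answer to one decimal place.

Uncorrelated sources add in intensity (power), not in dB.
L_total = 10·log₁₀(10^(93.6/10) + 10^(89.6/10) + 10^(91.1/10) + 10^(92.0/10)) = 97.84 dB SPL.
Excess over the loudest (93.6 dB): 97.84 − 93.6 = 4.2 dB.

4.2 dB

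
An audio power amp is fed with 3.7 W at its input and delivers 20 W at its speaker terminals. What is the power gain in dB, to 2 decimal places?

7.33 dB

Power is a power quantity, so gain = 10·log₁₀(P_out/P_in).
10·log₁₀(20/3.7) = 10·log₁₀(5.405) = 7.33 dB.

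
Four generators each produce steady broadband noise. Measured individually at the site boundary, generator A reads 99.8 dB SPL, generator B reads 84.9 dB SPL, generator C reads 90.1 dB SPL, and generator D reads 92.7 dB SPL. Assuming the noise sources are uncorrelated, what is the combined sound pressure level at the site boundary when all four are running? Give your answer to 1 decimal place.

101.1 dB SPL

Add the sources as powers (linear), then convert back to dB:
L_total = 10·log₁₀(10^(99.8/10) + 10^(84.9/10) + 10^(90.1/10) + 10^(92.7/10)) = 10·log₁₀(12744000000) = 101.1 dB SPL.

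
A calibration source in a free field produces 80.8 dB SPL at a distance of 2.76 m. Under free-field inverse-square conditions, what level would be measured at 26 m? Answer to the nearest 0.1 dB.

61.3 dB SPL

Inverse-square spreading gives ΔL = −20·log₁₀(d₂/d₁).
ΔL = −20·log₁₀(26/2.76) = -19.48 dB, so L₂ = 80.8 + (-19.48) = 61.3 dB SPL.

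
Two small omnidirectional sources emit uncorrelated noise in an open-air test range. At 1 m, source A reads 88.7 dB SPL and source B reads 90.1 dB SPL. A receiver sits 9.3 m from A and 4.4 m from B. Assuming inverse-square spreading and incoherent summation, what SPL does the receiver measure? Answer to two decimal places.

77.88 dB SPL

At the listener: L_A = 88.7 − 20·log₁₀(9.3) = 69.330 dB; L_B = 90.1 − 20·log₁₀(4.4) = 77.231 dB.
Combined: 10·log₁₀(10^(69.330/10)+10^(77.231/10)) = 77.88 dB SPL.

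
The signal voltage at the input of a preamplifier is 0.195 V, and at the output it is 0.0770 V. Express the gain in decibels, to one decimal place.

-8.1 dB

For a voltage ratio, dB = 20·log₁₀(V₂/V₁).
20·log₁₀(0.0770/0.195) = 20·log₁₀(0.3949) = -8.1 dB.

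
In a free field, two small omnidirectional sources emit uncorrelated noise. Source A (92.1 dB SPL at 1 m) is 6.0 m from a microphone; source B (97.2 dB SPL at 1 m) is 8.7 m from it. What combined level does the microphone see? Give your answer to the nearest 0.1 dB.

80.6 dB SPL

At the listener: L_A = 92.1 − 20·log₁₀(6.0) = 76.54 dB; L_B = 97.2 − 20·log₁₀(8.7) = 78.41 dB.
Combined: 10·log₁₀(10^(76.54/10)+10^(78.41/10)) = 80.6 dB SPL.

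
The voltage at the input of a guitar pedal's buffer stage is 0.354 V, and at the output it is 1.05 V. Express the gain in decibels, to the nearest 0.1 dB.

9.4 dB

Voltage ratio → dB uses the 20·log₁₀ form:
20·log₁₀(1.05/0.354) = 20·log₁₀(2.966) = 9.4 dB.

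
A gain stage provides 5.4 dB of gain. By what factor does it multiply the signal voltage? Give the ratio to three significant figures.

Voltage ratio = 10^(dB/20).
10^(5.4/20) = 10^(0.2700) = 1.86.

1.86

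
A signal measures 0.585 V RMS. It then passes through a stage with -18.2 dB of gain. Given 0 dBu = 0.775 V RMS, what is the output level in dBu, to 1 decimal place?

-20.6 dBu

Input level: 20·log₁₀(0.585/0.775) = -2.44 dBu.
Output: -2.44 − 18.2 = -20.6 dBu.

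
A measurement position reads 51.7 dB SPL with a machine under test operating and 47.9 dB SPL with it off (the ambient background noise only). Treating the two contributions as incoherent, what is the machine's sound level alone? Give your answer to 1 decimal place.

Subtract intensities: L_src = 10·log₁₀(10^(L_total/10) − 10^(L_bg/10)).
L_src = 10·log₁₀(10^(51.7/10) − 10^(47.9/10)) = 10·log₁₀(86250) = 49.4 dB SPL.

49.4 dB SPL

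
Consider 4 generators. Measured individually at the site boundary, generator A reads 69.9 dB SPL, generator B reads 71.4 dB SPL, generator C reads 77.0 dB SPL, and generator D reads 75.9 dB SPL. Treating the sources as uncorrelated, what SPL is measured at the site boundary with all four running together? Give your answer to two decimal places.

Add the sources as powers (linear), then convert back to dB:
L_total = 10·log₁₀(10^(69.9/10) + 10^(71.4/10) + 10^(77.0/10) + 10^(75.9/10)) = 10·log₁₀(112600000) = 80.52 dB SPL.

80.52 dB SPL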